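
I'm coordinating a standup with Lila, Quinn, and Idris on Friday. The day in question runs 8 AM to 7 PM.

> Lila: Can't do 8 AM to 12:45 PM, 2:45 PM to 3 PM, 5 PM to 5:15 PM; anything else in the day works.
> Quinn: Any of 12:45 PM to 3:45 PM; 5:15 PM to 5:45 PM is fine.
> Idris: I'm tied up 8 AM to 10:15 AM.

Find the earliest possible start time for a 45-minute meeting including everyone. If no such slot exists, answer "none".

12:45

Lila free: 12:45-14:45, 15:00-17:00, 17:15-19:00 (invert busy blocks within the working day).
Quinn free: 12:45-15:45, 17:15-17:45.
Idris free: 10:15-19:00 (invert busy blocks within the working day).
Lila ∩ Quinn: 12:45-14:45, 15:00-15:45, 17:15-17:45.
Lila ∩ Quinn ∩ Idris: 12:45-14:45, 15:00-15:45, 17:15-17:45.
The first common window of at least 45 minutes is 12:45-14:45, so the earliest start is 12:45.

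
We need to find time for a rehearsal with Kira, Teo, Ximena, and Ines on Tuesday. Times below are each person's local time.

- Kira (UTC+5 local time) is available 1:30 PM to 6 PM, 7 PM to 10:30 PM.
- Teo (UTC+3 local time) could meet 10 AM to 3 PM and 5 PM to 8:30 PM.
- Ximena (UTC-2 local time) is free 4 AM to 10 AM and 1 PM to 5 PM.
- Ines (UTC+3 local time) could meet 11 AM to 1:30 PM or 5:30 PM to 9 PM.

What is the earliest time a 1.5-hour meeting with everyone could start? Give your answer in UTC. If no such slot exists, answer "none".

Kira in UTC: 08:30-13:00, 14:00-17:30 (subtract 5h to convert from UTC+5).
Teo in UTC: 07:00-12:00, 14:00-17:30 (subtract 3h to convert from UTC+3).
Ximena in UTC: 06:00-12:00, 15:00-19:00 (add 2h to convert from UTC-2).
Ines in UTC: 08:00-10:30, 14:30-18:00 (subtract 3h to convert from UTC+3).
Kira ∩ Teo: 08:30-12:00, 14:00-17:30.
Kira ∩ Teo ∩ Ximena: 08:30-12:00, 15:00-17:30.
Kira ∩ Teo ∩ Ximena ∩ Ines: 08:30-10:30, 15:00-17:30.
The first common window of at least 90 minutes is 08:30-10:30, so the earliest start is 08:30.

08:30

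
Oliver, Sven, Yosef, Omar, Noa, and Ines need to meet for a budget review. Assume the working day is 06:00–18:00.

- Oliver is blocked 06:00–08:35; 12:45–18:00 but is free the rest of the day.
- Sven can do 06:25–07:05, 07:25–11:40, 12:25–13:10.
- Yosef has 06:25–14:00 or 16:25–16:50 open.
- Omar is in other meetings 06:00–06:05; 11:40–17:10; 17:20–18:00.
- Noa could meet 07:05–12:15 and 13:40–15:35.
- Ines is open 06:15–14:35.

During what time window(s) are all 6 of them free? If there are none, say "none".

08:35-11:40

Oliver free: 08:35-12:45 (invert busy blocks within the working day).
Sven free: 06:25-07:05, 07:25-11:40, 12:25-13:10.
Yosef free: 06:25-14:00, 16:25-16:50.
Omar free: 06:05-11:40, 17:10-17:20 (invert busy blocks within the working day).
Noa free: 07:05-12:15, 13:40-15:35.
Ines free: 06:15-14:35.
Oliver ∩ Sven: 08:35-11:40, 12:25-12:45.
Oliver ∩ Sven ∩ Yosef: 08:35-11:40, 12:25-12:45.
Oliver ∩ Sven ∩ Yosef ∩ Omar: 08:35-11:40.
Oliver ∩ Sven ∩ Yosef ∩ Omar ∩ Noa: 08:35-11:40.
Oliver ∩ Sven ∩ Yosef ∩ Omar ∩ Noa ∩ Ines: 08:35-11:40.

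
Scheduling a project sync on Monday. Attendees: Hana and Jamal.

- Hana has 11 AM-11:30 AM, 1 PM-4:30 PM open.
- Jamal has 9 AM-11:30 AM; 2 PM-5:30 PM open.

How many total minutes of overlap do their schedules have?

180

Hana ∩ Jamal: 11:00-11:30, 14:00-16:30.
So the common availability across everyone is 11:00-11:30, 14:00-16:30.
Summing the common windows: 30 + 150 = 180 minutes.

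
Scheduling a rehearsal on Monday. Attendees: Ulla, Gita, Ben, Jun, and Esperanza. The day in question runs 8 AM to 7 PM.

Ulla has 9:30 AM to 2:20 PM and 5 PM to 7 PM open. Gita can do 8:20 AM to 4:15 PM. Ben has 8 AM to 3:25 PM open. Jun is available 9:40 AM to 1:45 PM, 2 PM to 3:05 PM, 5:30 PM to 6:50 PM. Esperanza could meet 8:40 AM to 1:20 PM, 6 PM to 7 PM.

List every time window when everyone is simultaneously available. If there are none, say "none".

Ulla ∩ Gita: 09:30-14:20.
Ulla ∩ Gita ∩ Ben: 09:30-14:20.
Ulla ∩ Gita ∩ Ben ∩ Jun: 09:40-13:45, 14:00-14:20.
Ulla ∩ Gita ∩ Ben ∩ Jun ∩ Esperanza: 09:40-13:20.
So the common availability across everyone is 09:40-13:20.

09:40-13:20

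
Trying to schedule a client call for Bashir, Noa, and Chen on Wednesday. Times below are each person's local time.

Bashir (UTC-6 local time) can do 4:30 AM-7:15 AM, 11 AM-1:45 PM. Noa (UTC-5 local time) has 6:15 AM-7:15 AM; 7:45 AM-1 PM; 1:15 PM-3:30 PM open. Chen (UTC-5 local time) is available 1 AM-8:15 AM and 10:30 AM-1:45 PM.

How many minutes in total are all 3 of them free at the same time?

180

Bashir in UTC: 10:30-13:15, 17:00-19:45 (add 6h to convert from UTC-6).
Noa in UTC: 11:15-12:15, 12:45-18:00, 18:15-20:30 (add 5h to convert from UTC-5).
Chen in UTC: 06:00-13:15, 15:30-18:45 (add 5h to convert from UTC-5).
Bashir ∩ Noa: 11:15-12:15, 12:45-13:15, 17:00-18:00, 18:15-19:45.
Bashir ∩ Noa ∩ Chen: 11:15-12:15, 12:45-13:15, 17:00-18:00, 18:15-18:45.
Summing the common windows: 60 + 30 + 60 + 30 = 180 minutes.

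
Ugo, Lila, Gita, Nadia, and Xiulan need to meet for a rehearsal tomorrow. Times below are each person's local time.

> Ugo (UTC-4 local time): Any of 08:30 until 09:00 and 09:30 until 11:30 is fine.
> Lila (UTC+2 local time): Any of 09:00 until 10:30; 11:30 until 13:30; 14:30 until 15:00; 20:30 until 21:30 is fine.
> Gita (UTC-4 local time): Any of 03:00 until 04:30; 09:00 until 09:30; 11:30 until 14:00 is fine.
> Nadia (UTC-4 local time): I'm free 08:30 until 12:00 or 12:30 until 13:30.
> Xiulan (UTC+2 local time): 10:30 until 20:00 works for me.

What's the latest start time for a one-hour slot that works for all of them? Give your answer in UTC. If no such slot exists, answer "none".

Ugo in UTC: 12:30-13:00, 13:30-15:30 (add 4h to convert from UTC-4).
Lila in UTC: 07:00-08:30, 09:30-11:30, 12:30-13:00, 18:30-19:30 (subtract 2h to convert from UTC+2).
Gita in UTC: 07:00-08:30, 13:00-13:30, 15:30-18:00 (add 4h to convert from UTC-4).
Nadia in UTC: 12:30-16:00, 16:30-17:30 (add 4h to convert from UTC-4).
Xiulan in UTC: 08:30-18:00 (subtract 2h to convert from UTC+2).
Ugo ∩ Lila: 12:30-13:00.
Ugo ∩ Lila ∩ Gita: ∅.
Ugo ∩ Lila ∩ Gita ∩ Nadia: ∅.
Ugo ∩ Lila ∩ Gita ∩ Nadia ∩ Xiulan: ∅.
There is no time when everyone is free.
No common window is at least 60 minutes long.

none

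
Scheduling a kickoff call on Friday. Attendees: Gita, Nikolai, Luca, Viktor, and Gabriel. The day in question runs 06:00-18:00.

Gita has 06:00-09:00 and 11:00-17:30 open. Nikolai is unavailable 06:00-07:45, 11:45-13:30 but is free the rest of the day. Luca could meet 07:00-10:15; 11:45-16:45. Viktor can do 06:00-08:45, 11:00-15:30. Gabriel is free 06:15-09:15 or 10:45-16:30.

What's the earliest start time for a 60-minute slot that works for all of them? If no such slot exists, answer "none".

07:45

Gita free: 06:00-09:00, 11:00-17:30.
Nikolai free: 07:45-11:45, 13:30-18:00 (invert busy blocks within the working day).
Luca free: 07:00-10:15, 11:45-16:45.
Viktor free: 06:00-08:45, 11:00-15:30.
Gabriel free: 06:15-09:15, 10:45-16:30.
Gita ∩ Nikolai: 07:45-09:00, 11:00-11:45, 13:30-17:30.
Gita ∩ Nikolai ∩ Luca: 07:45-09:00, 13:30-16:45.
Gita ∩ Nikolai ∩ Luca ∩ Viktor: 07:45-08:45, 13:30-15:30.
Gita ∩ Nikolai ∩ Luca ∩ Viktor ∩ Gabriel: 07:45-08:45, 13:30-15:30.
So the common availability across everyone is 07:45-08:45, 13:30-15:30.
The first common window of at least 60 minutes is 07:45-08:45, so the earliest start is 07:45.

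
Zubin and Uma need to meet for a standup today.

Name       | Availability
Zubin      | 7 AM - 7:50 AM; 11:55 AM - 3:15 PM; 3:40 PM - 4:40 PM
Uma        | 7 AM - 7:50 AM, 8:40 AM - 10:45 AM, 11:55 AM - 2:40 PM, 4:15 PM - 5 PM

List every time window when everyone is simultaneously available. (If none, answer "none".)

07:00-07:50, 11:55-14:40, 16:15-16:40

Zubin ∩ Uma: 07:00-07:50, 11:55-14:40, 16:15-16:40.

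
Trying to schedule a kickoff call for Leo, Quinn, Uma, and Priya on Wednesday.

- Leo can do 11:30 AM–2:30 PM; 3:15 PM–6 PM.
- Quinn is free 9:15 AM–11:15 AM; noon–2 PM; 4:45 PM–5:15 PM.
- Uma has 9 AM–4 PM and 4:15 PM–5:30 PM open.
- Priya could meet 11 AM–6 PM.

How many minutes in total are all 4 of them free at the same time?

Leo ∩ Quinn: 12:00-14:00, 16:45-17:15.
Leo ∩ Quinn ∩ Uma: 12:00-14:00, 16:45-17:15.
Leo ∩ Quinn ∩ Uma ∩ Priya: 12:00-14:00, 16:45-17:15.
Summing the common windows: 120 + 30 = 150 minutes.

150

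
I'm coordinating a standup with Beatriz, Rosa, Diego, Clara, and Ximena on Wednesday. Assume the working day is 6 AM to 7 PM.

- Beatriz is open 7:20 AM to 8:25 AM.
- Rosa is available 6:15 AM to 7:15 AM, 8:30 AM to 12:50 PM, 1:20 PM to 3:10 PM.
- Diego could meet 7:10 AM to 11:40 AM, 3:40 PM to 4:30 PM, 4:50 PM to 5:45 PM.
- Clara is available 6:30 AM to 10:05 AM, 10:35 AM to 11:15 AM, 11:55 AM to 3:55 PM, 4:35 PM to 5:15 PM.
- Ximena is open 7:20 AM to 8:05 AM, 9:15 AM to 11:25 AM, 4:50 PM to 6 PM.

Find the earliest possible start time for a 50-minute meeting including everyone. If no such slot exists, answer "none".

none

Beatriz ∩ Rosa: ∅.
Beatriz ∩ Rosa ∩ Diego: ∅.
Beatriz ∩ Rosa ∩ Diego ∩ Clara: ∅.
Beatriz ∩ Rosa ∩ Diego ∩ Clara ∩ Ximena: ∅.
There is no time when everyone is free.
No common window is at least 50 minutes long.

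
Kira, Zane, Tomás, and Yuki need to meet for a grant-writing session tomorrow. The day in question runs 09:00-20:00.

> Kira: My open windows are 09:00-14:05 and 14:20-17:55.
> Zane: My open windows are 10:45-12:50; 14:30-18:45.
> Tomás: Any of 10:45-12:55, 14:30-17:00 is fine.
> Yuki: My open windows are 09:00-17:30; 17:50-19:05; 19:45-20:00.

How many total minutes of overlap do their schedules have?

Kira ∩ Zane: 10:45-12:50, 14:30-17:55.
Kira ∩ Zane ∩ Tomás: 10:45-12:50, 14:30-17:00.
Kira ∩ Zane ∩ Tomás ∩ Yuki: 10:45-12:50, 14:30-17:00.
So the common availability across everyone is 10:45-12:50, 14:30-17:00.
Summing the common windows: 125 + 150 = 275 minutes.

275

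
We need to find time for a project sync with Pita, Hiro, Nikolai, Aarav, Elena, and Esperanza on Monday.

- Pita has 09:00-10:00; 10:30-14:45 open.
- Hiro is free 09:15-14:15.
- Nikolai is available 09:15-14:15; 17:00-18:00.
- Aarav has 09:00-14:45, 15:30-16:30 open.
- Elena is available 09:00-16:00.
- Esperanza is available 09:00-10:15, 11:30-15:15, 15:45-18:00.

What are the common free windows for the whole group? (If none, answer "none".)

09:15-10:00, 11:30-14:15

Pita ∩ Hiro: 09:15-10:00, 10:30-14:15.
Pita ∩ Hiro ∩ Nikolai: 09:15-10:00, 10:30-14:15.
Pita ∩ Hiro ∩ Nikolai ∩ Aarav: 09:15-10:00, 10:30-14:15.
Pita ∩ Hiro ∩ Nikolai ∩ Aarav ∩ Elena: 09:15-10:00, 10:30-14:15.
Pita ∩ Hiro ∩ Nikolai ∩ Aarav ∩ Elena ∩ Esperanza: 09:15-10:00, 11:30-14:15.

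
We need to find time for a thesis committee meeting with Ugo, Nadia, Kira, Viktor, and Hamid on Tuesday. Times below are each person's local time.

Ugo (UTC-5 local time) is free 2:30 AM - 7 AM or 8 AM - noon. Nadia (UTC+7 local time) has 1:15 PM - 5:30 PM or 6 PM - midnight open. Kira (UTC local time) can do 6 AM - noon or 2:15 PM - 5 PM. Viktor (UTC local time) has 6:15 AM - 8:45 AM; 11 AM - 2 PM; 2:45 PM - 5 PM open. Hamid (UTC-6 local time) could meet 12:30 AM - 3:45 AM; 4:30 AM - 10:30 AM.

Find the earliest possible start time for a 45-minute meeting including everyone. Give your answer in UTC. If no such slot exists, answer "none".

07:30

Ugo in UTC: 07:30-12:00, 13:00-17:00 (add 5h to convert from UTC-5).
Nadia in UTC: 06:15-10:30, 11:00-17:00 (subtract 7h to convert from UTC+7).
Kira in UTC: 06:00-12:00, 14:15-17:00.
Viktor in UTC: 06:15-08:45, 11:00-14:00, 14:45-17:00.
Hamid in UTC: 06:30-09:45, 10:30-16:30 (add 6h to convert from UTC-6).
Ugo ∩ Nadia: 07:30-10:30, 11:00-12:00, 13:00-17:00.
Ugo ∩ Nadia ∩ Kira: 07:30-10:30, 11:00-12:00, 14:15-17:00.
Ugo ∩ Nadia ∩ Kira ∩ Viktor: 07:30-08:45, 11:00-12:00, 14:45-17:00.
Ugo ∩ Nadia ∩ Kira ∩ Viktor ∩ Hamid: 07:30-08:45, 11:00-12:00, 14:45-16:30.
The first common window of at least 45 minutes is 07:30-08:45, so the earliest start is 07:30.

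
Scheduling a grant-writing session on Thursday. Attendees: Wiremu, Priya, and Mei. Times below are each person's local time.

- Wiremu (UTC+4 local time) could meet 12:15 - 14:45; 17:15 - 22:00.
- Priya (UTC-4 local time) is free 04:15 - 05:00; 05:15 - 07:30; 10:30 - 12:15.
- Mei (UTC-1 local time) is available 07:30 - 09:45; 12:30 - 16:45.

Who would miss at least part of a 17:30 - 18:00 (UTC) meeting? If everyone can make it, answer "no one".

Wiremu in UTC: 08:15-10:45, 13:15-18:00 (subtract 4h to convert from UTC+4).
Priya in UTC: 08:15-09:00, 09:15-11:30, 14:30-16:15 (add 4h to convert from UTC-4).
Mei in UTC: 08:30-10:45, 13:30-17:45 (add 1h to convert from UTC-1).
Wiremu: free for 17:30-18:00. Priya: not fully free for 17:30-18:00. Mei: not fully free for 17:30-18:00.

Mei, Priya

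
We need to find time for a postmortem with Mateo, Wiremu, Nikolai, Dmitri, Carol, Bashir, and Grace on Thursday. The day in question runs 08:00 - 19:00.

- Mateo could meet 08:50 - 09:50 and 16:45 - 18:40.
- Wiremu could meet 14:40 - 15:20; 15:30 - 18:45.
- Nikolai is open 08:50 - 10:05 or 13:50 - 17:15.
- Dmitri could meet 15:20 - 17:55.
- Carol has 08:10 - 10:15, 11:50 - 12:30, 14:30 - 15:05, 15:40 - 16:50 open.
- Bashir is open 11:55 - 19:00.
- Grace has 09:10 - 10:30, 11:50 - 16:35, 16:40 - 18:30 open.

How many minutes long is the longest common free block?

5

Mateo ∩ Wiremu: 16:45-18:40.
Mateo ∩ Wiremu ∩ Nikolai: 16:45-17:15.
Mateo ∩ Wiremu ∩ Nikolai ∩ Dmitri: 16:45-17:15.
Mateo ∩ Wiremu ∩ Nikolai ∩ Dmitri ∩ Carol: 16:45-16:50.
Mateo ∩ Wiremu ∩ Nikolai ∩ Dmitri ∩ Carol ∩ Bashir: 16:45-16:50.
Mateo ∩ Wiremu ∩ Nikolai ∩ Dmitri ∩ Carol ∩ Bashir ∩ Grace: 16:45-16:50.
The longest is 16:45-16:50 at 5 minutes.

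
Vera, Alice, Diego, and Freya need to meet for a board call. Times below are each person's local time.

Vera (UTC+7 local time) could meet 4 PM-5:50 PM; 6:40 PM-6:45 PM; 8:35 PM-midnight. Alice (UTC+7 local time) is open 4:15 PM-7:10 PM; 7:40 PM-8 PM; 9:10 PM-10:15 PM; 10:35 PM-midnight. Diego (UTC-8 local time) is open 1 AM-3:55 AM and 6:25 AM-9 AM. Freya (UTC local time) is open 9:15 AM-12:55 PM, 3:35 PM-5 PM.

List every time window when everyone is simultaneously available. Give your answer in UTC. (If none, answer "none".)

09:15-10:50, 11:40-11:45, 15:35-17:00

Vera in UTC: 09:00-10:50, 11:40-11:45, 13:35-17:00 (subtract 7h to convert from UTC+7).
Alice in UTC: 09:15-12:10, 12:40-13:00, 14:10-15:15, 15:35-17:00 (subtract 7h to convert from UTC+7).
Diego in UTC: 09:00-11:55, 14:25-17:00 (add 8h to convert from UTC-8).
Freya in UTC: 09:15-12:55, 15:35-17:00.
Vera ∩ Alice: 09:15-10:50, 11:40-11:45, 14:10-15:15, 15:35-17:00.
Vera ∩ Alice ∩ Diego: 09:15-10:50, 11:40-11:45, 14:25-15:15, 15:35-17:00.
Vera ∩ Alice ∩ Diego ∩ Freya: 09:15-10:50, 11:40-11:45, 15:35-17:00.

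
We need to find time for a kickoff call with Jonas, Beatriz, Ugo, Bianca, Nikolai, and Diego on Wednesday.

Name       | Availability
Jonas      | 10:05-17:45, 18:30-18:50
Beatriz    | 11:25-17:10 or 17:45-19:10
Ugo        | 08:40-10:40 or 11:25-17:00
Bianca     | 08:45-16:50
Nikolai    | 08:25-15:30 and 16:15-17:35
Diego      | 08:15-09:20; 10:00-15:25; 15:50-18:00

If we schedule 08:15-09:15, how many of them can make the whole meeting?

Diego can make the full 08:15-09:15 slot — that's 1.

1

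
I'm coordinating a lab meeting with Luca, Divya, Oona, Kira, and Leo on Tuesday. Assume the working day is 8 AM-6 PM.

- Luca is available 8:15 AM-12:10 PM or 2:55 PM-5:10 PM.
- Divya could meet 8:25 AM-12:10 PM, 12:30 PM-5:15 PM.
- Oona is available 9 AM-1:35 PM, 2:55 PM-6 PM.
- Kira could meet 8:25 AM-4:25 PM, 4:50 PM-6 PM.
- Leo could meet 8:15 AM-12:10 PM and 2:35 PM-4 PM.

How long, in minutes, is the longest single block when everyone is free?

Luca ∩ Divya: 08:25-12:10, 14:55-17:10.
Luca ∩ Divya ∩ Oona: 09:00-12:10, 14:55-17:10.
Luca ∩ Divya ∩ Oona ∩ Kira: 09:00-12:10, 14:55-16:25, 16:50-17:10.
Luca ∩ Divya ∩ Oona ∩ Kira ∩ Leo: 09:00-12:10, 14:55-16:00.
The longest is 09:00-12:10 at 190 minutes.

190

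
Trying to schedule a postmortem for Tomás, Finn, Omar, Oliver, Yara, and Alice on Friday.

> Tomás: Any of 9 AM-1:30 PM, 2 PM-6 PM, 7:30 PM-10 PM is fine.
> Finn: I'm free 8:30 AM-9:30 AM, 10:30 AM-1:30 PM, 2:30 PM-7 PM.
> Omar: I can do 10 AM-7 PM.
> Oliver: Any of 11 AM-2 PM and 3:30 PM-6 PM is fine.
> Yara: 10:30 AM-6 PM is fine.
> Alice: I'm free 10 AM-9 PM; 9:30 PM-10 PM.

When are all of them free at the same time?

Tomás ∩ Finn: 09:00-09:30, 10:30-13:30, 14:30-18:00.
Tomás ∩ Finn ∩ Omar: 10:30-13:30, 14:30-18:00.
Tomás ∩ Finn ∩ Omar ∩ Oliver: 11:00-13:30, 15:30-18:00.
Tomás ∩ Finn ∩ Omar ∩ Oliver ∩ Yara: 11:00-13:30, 15:30-18:00.
Tomás ∩ Finn ∩ Omar ∩ Oliver ∩ Yara ∩ Alice: 11:00-13:30, 15:30-18:00.

11:00-13:30, 15:30-18:00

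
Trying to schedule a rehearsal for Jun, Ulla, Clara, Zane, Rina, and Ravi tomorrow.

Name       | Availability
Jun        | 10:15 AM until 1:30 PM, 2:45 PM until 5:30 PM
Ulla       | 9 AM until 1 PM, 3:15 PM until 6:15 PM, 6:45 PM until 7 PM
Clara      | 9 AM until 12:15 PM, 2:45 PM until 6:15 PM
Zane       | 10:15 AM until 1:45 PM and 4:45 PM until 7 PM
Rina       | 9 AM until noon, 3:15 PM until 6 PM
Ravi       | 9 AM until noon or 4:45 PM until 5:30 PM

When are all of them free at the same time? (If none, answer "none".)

Jun ∩ Ulla: 10:15-13:00, 15:15-17:30.
Jun ∩ Ulla ∩ Clara: 10:15-12:15, 15:15-17:30.
Jun ∩ Ulla ∩ Clara ∩ Zane: 10:15-12:15, 16:45-17:30.
Jun ∩ Ulla ∩ Clara ∩ Zane ∩ Rina: 10:15-12:00, 16:45-17:30.
Jun ∩ Ulla ∩ Clara ∩ Zane ∩ Rina ∩ Ravi: 10:15-12:00, 16:45-17:30.

10:15-12:00, 16:45-17:30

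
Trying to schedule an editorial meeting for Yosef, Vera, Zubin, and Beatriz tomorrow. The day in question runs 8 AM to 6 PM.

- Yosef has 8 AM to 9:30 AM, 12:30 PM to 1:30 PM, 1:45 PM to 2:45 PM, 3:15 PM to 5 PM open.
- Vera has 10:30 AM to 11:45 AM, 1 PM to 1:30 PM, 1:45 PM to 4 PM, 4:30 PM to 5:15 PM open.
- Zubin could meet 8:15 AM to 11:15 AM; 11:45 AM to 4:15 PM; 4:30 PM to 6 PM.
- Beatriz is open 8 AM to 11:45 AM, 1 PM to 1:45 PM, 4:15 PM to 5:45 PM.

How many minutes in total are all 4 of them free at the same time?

60

Yosef ∩ Vera: 13:00-13:30, 13:45-14:45, 15:15-16:00, 16:30-17:00.
Yosef ∩ Vera ∩ Zubin: 13:00-13:30, 13:45-14:45, 15:15-16:00, 16:30-17:00.
Yosef ∩ Vera ∩ Zubin ∩ Beatriz: 13:00-13:30, 16:30-17:00.
Summing the common windows: 30 + 30 = 60 minutes.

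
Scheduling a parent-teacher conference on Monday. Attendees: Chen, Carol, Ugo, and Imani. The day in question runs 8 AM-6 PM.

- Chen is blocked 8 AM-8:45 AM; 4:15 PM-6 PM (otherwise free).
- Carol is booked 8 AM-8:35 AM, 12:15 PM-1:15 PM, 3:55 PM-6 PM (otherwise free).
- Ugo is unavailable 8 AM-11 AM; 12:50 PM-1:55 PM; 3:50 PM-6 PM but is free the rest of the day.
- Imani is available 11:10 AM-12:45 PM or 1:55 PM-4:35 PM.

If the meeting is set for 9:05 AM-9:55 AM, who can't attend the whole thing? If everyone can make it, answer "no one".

Chen free: 08:45-16:15 (invert busy blocks within the working day).
Carol free: 08:35-12:15, 13:15-15:55 (invert busy blocks within the working day).
Ugo free: 11:00-12:50, 13:55-15:50 (invert busy blocks within the working day).
Imani free: 11:10-12:45, 13:55-16:35.
Chen: free for 09:05-09:55. Carol: free for 09:05-09:55. Ugo: not fully free for 09:05-09:55. Imani: not fully free for 09:05-09:55.

Imani, Ugo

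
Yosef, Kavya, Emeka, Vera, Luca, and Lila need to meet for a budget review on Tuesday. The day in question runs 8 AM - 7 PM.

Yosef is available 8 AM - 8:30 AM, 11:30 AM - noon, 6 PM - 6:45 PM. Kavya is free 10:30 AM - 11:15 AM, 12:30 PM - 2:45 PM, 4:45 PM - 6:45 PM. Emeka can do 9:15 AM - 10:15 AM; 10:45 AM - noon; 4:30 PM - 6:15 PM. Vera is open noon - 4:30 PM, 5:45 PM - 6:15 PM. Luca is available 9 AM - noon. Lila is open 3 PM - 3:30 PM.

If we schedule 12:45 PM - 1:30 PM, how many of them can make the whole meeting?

Kavya and Vera can make the full 12:45-13:30 slot — that's 2.

2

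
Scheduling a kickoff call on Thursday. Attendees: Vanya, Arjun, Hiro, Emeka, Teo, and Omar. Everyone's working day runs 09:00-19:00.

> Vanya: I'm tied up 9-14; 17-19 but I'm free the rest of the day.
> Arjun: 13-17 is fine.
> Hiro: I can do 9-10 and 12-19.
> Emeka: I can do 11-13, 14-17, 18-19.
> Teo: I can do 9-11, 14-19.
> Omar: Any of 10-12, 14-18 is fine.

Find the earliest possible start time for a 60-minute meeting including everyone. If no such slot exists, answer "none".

14:00

Vanya free: 14:00-17:00 (invert busy blocks within the working day).
Arjun free: 13:00-17:00.
Hiro free: 09:00-10:00, 12:00-19:00.
Emeka free: 11:00-13:00, 14:00-17:00, 18:00-19:00.
Teo free: 09:00-11:00, 14:00-19:00.
Omar free: 10:00-12:00, 14:00-18:00.
Vanya ∩ Arjun: 14:00-17:00.
Vanya ∩ Arjun ∩ Hiro: 14:00-17:00.
Vanya ∩ Arjun ∩ Hiro ∩ Emeka: 14:00-17:00.
Vanya ∩ Arjun ∩ Hiro ∩ Emeka ∩ Teo: 14:00-17:00.
Vanya ∩ Arjun ∩ Hiro ∩ Emeka ∩ Teo ∩ Omar: 14:00-17:00.
So the common availability across everyone is 14:00-17:00.
The first common window of at least 60 minutes is 14:00-17:00, so the earliest start is 14:00.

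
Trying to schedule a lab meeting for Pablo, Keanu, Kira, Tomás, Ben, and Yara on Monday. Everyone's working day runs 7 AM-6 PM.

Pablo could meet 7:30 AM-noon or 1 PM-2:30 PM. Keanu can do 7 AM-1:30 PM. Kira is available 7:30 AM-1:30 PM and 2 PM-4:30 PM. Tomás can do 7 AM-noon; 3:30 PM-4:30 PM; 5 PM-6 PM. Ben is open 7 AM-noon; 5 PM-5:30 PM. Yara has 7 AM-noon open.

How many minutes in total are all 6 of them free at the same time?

270

Pablo ∩ Keanu: 07:30-12:00, 13:00-13:30.
Pablo ∩ Keanu ∩ Kira: 07:30-12:00, 13:00-13:30.
Pablo ∩ Keanu ∩ Kira ∩ Tomás: 07:30-12:00.
Pablo ∩ Keanu ∩ Kira ∩ Tomás ∩ Ben: 07:30-12:00.
Pablo ∩ Keanu ∩ Kira ∩ Tomás ∩ Ben ∩ Yara: 07:30-12:00.
That's a single block of 270 minutes.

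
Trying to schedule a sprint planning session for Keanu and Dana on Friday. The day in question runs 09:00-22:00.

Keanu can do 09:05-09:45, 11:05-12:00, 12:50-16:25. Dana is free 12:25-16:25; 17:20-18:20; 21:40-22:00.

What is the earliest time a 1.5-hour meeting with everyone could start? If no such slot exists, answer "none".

Keanu ∩ Dana: 12:50-16:25.
Those are the intersection windows.
The first common window of at least 90 minutes is 12:50-16:25, so the earliest start is 12:50.

12:50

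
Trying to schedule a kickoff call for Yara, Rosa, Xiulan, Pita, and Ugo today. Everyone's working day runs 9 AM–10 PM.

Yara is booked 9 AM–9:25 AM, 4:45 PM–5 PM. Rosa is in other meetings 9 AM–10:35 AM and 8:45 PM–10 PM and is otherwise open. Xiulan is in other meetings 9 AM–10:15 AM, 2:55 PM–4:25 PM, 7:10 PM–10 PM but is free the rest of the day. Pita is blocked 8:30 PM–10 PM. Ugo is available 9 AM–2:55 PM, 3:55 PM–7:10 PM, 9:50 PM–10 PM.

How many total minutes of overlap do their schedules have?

410

Yara free: 09:25-16:45, 17:00-22:00 (invert busy blocks within the working day).
Rosa free: 10:35-20:45 (invert busy blocks within the working day).
Xiulan free: 10:15-14:55, 16:25-19:10 (invert busy blocks within the working day).
Pita free: 09:00-20:30 (invert busy blocks within the working day).
Ugo free: 09:00-14:55, 15:55-19:10, 21:50-22:00.
Yara ∩ Rosa: 10:35-16:45, 17:00-20:45.
Yara ∩ Rosa ∩ Xiulan: 10:35-14:55, 16:25-16:45, 17:00-19:10.
Yara ∩ Rosa ∩ Xiulan ∩ Pita: 10:35-14:55, 16:25-16:45, 17:00-19:10.
Yara ∩ Rosa ∩ Xiulan ∩ Pita ∩ Ugo: 10:35-14:55, 16:25-16:45, 17:00-19:10.
So the common availability across everyone is 10:35-14:55, 16:25-16:45, 17:00-19:10.
Summing the common windows: 260 + 20 + 130 = 410 minutes.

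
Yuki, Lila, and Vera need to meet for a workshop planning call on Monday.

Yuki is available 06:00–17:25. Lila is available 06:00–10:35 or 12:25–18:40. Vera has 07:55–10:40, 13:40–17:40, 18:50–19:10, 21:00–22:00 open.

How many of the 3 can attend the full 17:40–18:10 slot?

Lila can make the full 17:40-18:10 slot — that's 1.

1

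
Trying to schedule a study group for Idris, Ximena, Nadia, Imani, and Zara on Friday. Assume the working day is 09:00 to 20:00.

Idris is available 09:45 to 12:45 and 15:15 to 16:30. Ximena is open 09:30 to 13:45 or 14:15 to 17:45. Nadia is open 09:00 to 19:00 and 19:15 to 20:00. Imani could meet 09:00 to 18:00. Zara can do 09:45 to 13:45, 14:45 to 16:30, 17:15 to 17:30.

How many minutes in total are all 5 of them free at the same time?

255

Idris ∩ Ximena: 09:45-12:45, 15:15-16:30.
Idris ∩ Ximena ∩ Nadia: 09:45-12:45, 15:15-16:30.
Idris ∩ Ximena ∩ Nadia ∩ Imani: 09:45-12:45, 15:15-16:30.
Idris ∩ Ximena ∩ Nadia ∩ Imani ∩ Zara: 09:45-12:45, 15:15-16:30.
So the common availability across everyone is 09:45-12:45, 15:15-16:30.
Summing the common windows: 180 + 75 = 255 minutes.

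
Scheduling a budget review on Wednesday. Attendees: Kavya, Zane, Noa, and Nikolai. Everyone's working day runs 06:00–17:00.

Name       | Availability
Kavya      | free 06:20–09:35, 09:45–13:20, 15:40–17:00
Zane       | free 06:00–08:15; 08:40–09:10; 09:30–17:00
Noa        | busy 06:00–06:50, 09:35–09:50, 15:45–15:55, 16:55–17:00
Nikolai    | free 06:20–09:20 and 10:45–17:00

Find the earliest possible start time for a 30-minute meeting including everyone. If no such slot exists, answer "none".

06:50

Kavya free: 06:20-09:35, 09:45-13:20, 15:40-17:00.
Zane free: 06:00-08:15, 08:40-09:10, 09:30-17:00.
Noa free: 06:50-09:35, 09:50-15:45, 15:55-16:55 (invert busy blocks within the working day).
Nikolai free: 06:20-09:20, 10:45-17:00.
Kavya ∩ Zane: 06:20-08:15, 08:40-09:10, 09:30-09:35, 09:45-13:20, 15:40-17:00.
Kavya ∩ Zane ∩ Noa: 06:50-08:15, 08:40-09:10, 09:30-09:35, 09:50-13:20, 15:40-15:45, 15:55-16:55.
Kavya ∩ Zane ∩ Noa ∩ Nikolai: 06:50-08:15, 08:40-09:10, 10:45-13:20, 15:40-15:45, 15:55-16:55.
The first common window of at least 30 minutes is 06:50-08:15, so the earliest start is 06:50.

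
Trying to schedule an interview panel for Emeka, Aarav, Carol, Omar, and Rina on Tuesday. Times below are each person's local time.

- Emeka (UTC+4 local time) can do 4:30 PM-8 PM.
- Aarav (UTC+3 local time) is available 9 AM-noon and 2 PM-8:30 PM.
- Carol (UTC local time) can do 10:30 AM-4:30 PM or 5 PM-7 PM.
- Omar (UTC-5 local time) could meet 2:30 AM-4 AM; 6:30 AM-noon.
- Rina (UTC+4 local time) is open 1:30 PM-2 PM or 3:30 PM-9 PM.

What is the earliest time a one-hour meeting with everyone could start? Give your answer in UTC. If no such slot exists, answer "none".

12:30

Emeka in UTC: 12:30-16:00 (subtract 4h to convert from UTC+4).
Aarav in UTC: 06:00-09:00, 11:00-17:30 (subtract 3h to convert from UTC+3).
Carol in UTC: 10:30-16:30, 17:00-19:00.
Omar in UTC: 07:30-09:00, 11:30-17:00 (add 5h to convert from UTC-5).
Rina in UTC: 09:30-10:00, 11:30-17:00 (subtract 4h to convert from UTC+4).
Emeka ∩ Aarav: 12:30-16:00.
Emeka ∩ Aarav ∩ Carol: 12:30-16:00.
Emeka ∩ Aarav ∩ Carol ∩ Omar: 12:30-16:00.
Emeka ∩ Aarav ∩ Carol ∩ Omar ∩ Rina: 12:30-16:00.
Those are the intersection windows.
The first common window of at least 60 minutes is 12:30-16:00, so the earliest start is 12:30.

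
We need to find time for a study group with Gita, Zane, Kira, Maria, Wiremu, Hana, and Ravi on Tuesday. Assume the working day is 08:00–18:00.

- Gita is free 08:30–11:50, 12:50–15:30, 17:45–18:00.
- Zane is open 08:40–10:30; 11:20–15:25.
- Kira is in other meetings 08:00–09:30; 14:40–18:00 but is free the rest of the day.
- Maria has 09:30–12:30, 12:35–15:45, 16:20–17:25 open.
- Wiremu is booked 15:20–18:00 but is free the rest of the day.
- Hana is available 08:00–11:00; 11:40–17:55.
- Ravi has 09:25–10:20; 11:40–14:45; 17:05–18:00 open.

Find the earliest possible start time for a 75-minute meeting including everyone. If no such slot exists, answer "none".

Gita free: 08:30-11:50, 12:50-15:30, 17:45-18:00.
Zane free: 08:40-10:30, 11:20-15:25.
Kira free: 09:30-14:40 (invert busy blocks within the working day).
Maria free: 09:30-12:30, 12:35-15:45, 16:20-17:25.
Wiremu free: 08:00-15:20 (invert busy blocks within the working day).
Hana free: 08:00-11:00, 11:40-17:55.
Ravi free: 09:25-10:20, 11:40-14:45, 17:05-18:00.
Gita ∩ Zane: 08:40-10:30, 11:20-11:50, 12:50-15:25.
Gita ∩ Zane ∩ Kira: 09:30-10:30, 11:20-11:50, 12:50-14:40.
Gita ∩ Zane ∩ Kira ∩ Maria: 09:30-10:30, 11:20-11:50, 12:50-14:40.
Gita ∩ Zane ∩ Kira ∩ Maria ∩ Wiremu: 09:30-10:30, 11:20-11:50, 12:50-14:40.
Gita ∩ Zane ∩ Kira ∩ Maria ∩ Wiremu ∩ Hana: 09:30-10:30, 11:40-11:50, 12:50-14:40.
Gita ∩ Zane ∩ Kira ∩ Maria ∩ Wiremu ∩ Hana ∩ Ravi: 09:30-10:20, 11:40-11:50, 12:50-14:40.
The first common window of at least 75 minutes is 12:50-14:40, so the earliest start is 12:50.

12:50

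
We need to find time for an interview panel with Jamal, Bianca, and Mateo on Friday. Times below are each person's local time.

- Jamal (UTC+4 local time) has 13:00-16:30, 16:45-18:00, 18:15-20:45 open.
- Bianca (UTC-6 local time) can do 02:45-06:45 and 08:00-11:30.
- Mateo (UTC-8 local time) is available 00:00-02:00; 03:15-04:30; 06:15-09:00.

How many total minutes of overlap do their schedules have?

285

Jamal in UTC: 09:00-12:30, 12:45-14:00, 14:15-16:45 (subtract 4h to convert from UTC+4).
Bianca in UTC: 08:45-12:45, 14:00-17:30 (add 6h to convert from UTC-6).
Mateo in UTC: 08:00-10:00, 11:15-12:30, 14:15-17:00 (add 8h to convert from UTC-8).
Jamal ∩ Bianca: 09:00-12:30, 14:15-16:45.
Jamal ∩ Bianca ∩ Mateo: 09:00-10:00, 11:15-12:30, 14:15-16:45.
Summing the common windows: 60 + 75 + 150 = 285 minutes.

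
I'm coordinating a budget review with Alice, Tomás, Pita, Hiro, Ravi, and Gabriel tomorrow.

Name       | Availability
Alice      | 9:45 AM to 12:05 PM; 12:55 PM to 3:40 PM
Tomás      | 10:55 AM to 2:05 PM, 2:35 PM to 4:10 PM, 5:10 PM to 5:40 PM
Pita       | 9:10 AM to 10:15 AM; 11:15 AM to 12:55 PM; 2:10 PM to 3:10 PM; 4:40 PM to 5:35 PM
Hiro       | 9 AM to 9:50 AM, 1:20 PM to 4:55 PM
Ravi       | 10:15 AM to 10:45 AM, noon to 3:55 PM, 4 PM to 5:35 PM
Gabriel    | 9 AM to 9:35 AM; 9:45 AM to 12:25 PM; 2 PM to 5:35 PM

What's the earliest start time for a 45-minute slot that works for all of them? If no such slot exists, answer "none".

none

Alice ∩ Tomás: 10:55-12:05, 12:55-14:05, 14:35-15:40.
Alice ∩ Tomás ∩ Pita: 11:15-12:05, 14:35-15:10.
Alice ∩ Tomás ∩ Pita ∩ Hiro: 14:35-15:10.
Alice ∩ Tomás ∩ Pita ∩ Hiro ∩ Ravi: 14:35-15:10.
Alice ∩ Tomás ∩ Pita ∩ Hiro ∩ Ravi ∩ Gabriel: 14:35-15:10.
No common window is at least 45 minutes long.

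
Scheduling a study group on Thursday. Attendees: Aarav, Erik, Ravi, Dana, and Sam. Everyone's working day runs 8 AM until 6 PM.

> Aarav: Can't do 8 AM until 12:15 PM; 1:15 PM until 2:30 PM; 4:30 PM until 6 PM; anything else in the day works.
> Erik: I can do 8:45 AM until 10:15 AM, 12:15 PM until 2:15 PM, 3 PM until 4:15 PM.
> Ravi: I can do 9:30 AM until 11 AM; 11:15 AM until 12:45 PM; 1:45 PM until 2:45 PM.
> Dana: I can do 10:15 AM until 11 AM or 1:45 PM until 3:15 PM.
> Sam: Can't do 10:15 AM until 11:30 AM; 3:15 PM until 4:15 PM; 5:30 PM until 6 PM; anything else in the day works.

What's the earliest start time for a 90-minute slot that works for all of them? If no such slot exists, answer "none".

Aarav free: 12:15-13:15, 14:30-16:30 (invert busy blocks within the working day).
Erik free: 08:45-10:15, 12:15-14:15, 15:00-16:15.
Ravi free: 09:30-11:00, 11:15-12:45, 13:45-14:45.
Dana free: 10:15-11:00, 13:45-15:15.
Sam free: 08:00-10:15, 11:30-15:15, 16:15-17:30 (invert busy blocks within the working day).
Aarav ∩ Erik: 12:15-13:15, 15:00-16:15.
Aarav ∩ Erik ∩ Ravi: 12:15-12:45.
Aarav ∩ Erik ∩ Ravi ∩ Dana: ∅.
Aarav ∩ Erik ∩ Ravi ∩ Dana ∩ Sam: ∅.
There is no time when everyone is free.
No common window is at least 90 minutes long.

none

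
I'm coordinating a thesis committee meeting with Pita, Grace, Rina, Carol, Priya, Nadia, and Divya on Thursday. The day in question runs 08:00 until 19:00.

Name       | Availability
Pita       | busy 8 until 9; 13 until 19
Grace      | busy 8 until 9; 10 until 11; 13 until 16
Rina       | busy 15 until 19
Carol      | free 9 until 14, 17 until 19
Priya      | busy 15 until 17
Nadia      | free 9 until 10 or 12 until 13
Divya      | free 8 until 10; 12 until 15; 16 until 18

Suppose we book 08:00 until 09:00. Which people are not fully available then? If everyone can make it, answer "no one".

Carol, Grace, Nadia, Pita

Pita free: 09:00-13:00 (invert busy blocks within the working day).
Grace free: 09:00-10:00, 11:00-13:00, 16:00-19:00 (invert busy blocks within the working day).
Rina free: 08:00-15:00 (invert busy blocks within the working day).
Carol free: 09:00-14:00, 17:00-19:00.
Priya free: 08:00-15:00, 17:00-19:00 (invert busy blocks within the working day).
Nadia free: 09:00-10:00, 12:00-13:00.
Divya free: 08:00-10:00, 12:00-15:00, 16:00-18:00.
Pita: not fully free for 08:00-09:00. Grace: not fully free for 08:00-09:00. Rina: free for 08:00-09:00. Carol: not fully free for 08:00-09:00. Priya: free for 08:00-09:00. Nadia: not fully free for 08:00-09:00. Divya: free for 08:00-09:00.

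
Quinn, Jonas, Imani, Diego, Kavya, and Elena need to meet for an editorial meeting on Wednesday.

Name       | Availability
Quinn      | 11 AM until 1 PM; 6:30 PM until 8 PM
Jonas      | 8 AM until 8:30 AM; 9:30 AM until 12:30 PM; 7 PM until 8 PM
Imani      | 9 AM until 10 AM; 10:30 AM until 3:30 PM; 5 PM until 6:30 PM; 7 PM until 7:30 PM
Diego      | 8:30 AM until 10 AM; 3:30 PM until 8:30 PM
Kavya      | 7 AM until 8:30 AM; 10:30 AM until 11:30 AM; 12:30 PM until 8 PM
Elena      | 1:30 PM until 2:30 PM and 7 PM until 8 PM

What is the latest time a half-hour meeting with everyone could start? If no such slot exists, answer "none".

Quinn ∩ Jonas: 11:00-12:30, 19:00-20:00.
Quinn ∩ Jonas ∩ Imani: 11:00-12:30, 19:00-19:30.
Quinn ∩ Jonas ∩ Imani ∩ Diego: 19:00-19:30.
Quinn ∩ Jonas ∩ Imani ∩ Diego ∩ Kavya: 19:00-19:30.
Quinn ∩ Jonas ∩ Imani ∩ Diego ∩ Kavya ∩ Elena: 19:00-19:30.
The last common window of at least 30 minutes is 19:00-19:30; a 30-minute meeting can start as late as 19:00 and still end by 19:30.

19:00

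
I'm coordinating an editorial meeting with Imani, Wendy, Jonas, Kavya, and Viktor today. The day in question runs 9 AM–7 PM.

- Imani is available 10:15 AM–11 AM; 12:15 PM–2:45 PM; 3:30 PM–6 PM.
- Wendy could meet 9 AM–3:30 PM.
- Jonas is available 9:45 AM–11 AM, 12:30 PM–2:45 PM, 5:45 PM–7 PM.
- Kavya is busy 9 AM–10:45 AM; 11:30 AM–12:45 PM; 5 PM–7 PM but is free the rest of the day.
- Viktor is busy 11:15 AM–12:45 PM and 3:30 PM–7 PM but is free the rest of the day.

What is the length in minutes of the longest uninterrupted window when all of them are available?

Imani free: 10:15-11:00, 12:15-14:45, 15:30-18:00.
Wendy free: 09:00-15:30.
Jonas free: 09:45-11:00, 12:30-14:45, 17:45-19:00.
Kavya free: 10:45-11:30, 12:45-17:00 (invert busy blocks within the working day).
Viktor free: 09:00-11:15, 12:45-15:30 (invert busy blocks within the working day).
Imani ∩ Wendy: 10:15-11:00, 12:15-14:45.
Imani ∩ Wendy ∩ Jonas: 10:15-11:00, 12:30-14:45.
Imani ∩ Wendy ∩ Jonas ∩ Kavya: 10:45-11:00, 12:45-14:45.
Imani ∩ Wendy ∩ Jonas ∩ Kavya ∩ Viktor: 10:45-11:00, 12:45-14:45.
Those are the intersection windows.
The longest is 12:45-14:45 at 120 minutes.

120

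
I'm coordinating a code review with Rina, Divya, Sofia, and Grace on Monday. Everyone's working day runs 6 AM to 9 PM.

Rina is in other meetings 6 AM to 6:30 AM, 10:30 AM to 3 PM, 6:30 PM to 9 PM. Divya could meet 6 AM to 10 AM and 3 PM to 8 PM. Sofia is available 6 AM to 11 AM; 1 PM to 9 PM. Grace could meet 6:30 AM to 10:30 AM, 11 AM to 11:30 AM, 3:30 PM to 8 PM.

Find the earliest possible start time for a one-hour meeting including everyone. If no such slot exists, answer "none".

Rina free: 06:30-10:30, 15:00-18:30 (invert busy blocks within the working day).
Divya free: 06:00-10:00, 15:00-20:00.
Sofia free: 06:00-11:00, 13:00-21:00.
Grace free: 06:30-10:30, 11:00-11:30, 15:30-20:00.
Rina ∩ Divya: 06:30-10:00, 15:00-18:30.
Rina ∩ Divya ∩ Sofia: 06:30-10:00, 15:00-18:30.
Rina ∩ Divya ∩ Sofia ∩ Grace: 06:30-10:00, 15:30-18:30.
The first common window of at least 60 minutes is 06:30-10:00, so the earliest start is 06:30.

06:30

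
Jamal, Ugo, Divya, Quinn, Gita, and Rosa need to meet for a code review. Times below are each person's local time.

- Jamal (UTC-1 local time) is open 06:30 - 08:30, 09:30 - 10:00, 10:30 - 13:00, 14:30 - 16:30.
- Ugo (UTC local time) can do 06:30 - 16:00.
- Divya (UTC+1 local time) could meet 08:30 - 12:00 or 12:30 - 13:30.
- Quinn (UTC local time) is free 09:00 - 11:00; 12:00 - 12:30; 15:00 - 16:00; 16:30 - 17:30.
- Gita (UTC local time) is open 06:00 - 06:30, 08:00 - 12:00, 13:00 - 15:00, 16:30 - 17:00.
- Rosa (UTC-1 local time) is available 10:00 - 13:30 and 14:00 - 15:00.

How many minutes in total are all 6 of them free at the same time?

0

Jamal in UTC: 07:30-09:30, 10:30-11:00, 11:30-14:00, 15:30-17:30 (add 1h to convert from UTC-1).
Ugo in UTC: 06:30-16:00.
Divya in UTC: 07:30-11:00, 11:30-12:30 (subtract 1h to convert from UTC+1).
Quinn in UTC: 09:00-11:00, 12:00-12:30, 15:00-16:00, 16:30-17:30.
Gita in UTC: 06:00-06:30, 08:00-12:00, 13:00-15:00, 16:30-17:00.
Rosa in UTC: 11:00-14:30, 15:00-16:00 (add 1h to convert from UTC-1).
Jamal ∩ Ugo: 07:30-09:30, 10:30-11:00, 11:30-14:00, 15:30-16:00.
Jamal ∩ Ugo ∩ Divya: 07:30-09:30, 10:30-11:00, 11:30-12:30.
Jamal ∩ Ugo ∩ Divya ∩ Quinn: 09:00-09:30, 10:30-11:00, 12:00-12:30.
Jamal ∩ Ugo ∩ Divya ∩ Quinn ∩ Gita: 09:00-09:30, 10:30-11:00.
Jamal ∩ Ugo ∩ Divya ∩ Quinn ∩ Gita ∩ Rosa: ∅.
There is no time when everyone is free.
There is no common window, so the total is 0 minutes.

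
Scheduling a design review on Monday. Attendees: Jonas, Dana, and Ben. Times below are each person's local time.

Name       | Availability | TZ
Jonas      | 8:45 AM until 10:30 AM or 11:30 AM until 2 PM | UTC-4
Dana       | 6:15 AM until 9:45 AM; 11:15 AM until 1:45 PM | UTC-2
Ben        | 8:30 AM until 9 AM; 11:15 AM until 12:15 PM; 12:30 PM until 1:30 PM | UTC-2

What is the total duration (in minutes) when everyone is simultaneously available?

60

Jonas in UTC: 12:45-14:30, 15:30-18:00 (add 4h to convert from UTC-4).
Dana in UTC: 08:15-11:45, 13:15-15:45 (add 2h to convert from UTC-2).
Ben in UTC: 10:30-11:00, 13:15-14:15, 14:30-15:30 (add 2h to convert from UTC-2).
Jonas ∩ Dana: 13:15-14:30, 15:30-15:45.
Jonas ∩ Dana ∩ Ben: 13:15-14:15.
Those are the intersection windows.
That's a single block of 60 minutes.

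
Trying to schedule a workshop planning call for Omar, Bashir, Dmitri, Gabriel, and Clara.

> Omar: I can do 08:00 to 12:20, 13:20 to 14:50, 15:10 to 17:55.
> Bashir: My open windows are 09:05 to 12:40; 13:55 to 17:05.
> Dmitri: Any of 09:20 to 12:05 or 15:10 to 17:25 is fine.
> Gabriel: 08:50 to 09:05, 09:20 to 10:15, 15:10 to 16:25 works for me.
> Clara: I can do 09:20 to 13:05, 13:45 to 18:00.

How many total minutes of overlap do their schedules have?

Omar ∩ Bashir: 09:05-12:20, 13:55-14:50, 15:10-17:05.
Omar ∩ Bashir ∩ Dmitri: 09:20-12:05, 15:10-17:05.
Omar ∩ Bashir ∩ Dmitri ∩ Gabriel: 09:20-10:15, 15:10-16:25.
Omar ∩ Bashir ∩ Dmitri ∩ Gabriel ∩ Clara: 09:20-10:15, 15:10-16:25.
Summing the common windows: 55 + 75 = 130 minutes.

130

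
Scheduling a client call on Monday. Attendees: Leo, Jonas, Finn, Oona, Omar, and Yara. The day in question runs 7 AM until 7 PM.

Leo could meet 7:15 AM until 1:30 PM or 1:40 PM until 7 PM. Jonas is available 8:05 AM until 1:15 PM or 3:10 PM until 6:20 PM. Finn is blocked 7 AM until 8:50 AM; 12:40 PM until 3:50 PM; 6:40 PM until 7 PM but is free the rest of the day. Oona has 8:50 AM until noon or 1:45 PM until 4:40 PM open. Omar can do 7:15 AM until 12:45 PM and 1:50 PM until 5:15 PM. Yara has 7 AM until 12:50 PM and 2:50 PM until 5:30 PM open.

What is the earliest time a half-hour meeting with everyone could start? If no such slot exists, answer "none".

Leo free: 07:15-13:30, 13:40-19:00.
Jonas free: 08:05-13:15, 15:10-18:20.
Finn free: 08:50-12:40, 15:50-18:40 (invert busy blocks within the working day).
Oona free: 08:50-12:00, 13:45-16:40.
Omar free: 07:15-12:45, 13:50-17:15.
Yara free: 07:00-12:50, 14:50-17:30.
Leo ∩ Jonas: 08:05-13:15, 15:10-18:20.
Leo ∩ Jonas ∩ Finn: 08:50-12:40, 15:50-18:20.
Leo ∩ Jonas ∩ Finn ∩ Oona: 08:50-12:00, 15:50-16:40.
Leo ∩ Jonas ∩ Finn ∩ Oona ∩ Omar: 08:50-12:00, 15:50-16:40.
Leo ∩ Jonas ∩ Finn ∩ Oona ∩ Omar ∩ Yara: 08:50-12:00, 15:50-16:40.
The first common window of at least 30 minutes is 08:50-12:00, so the earliest start is 08:50.

08:50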